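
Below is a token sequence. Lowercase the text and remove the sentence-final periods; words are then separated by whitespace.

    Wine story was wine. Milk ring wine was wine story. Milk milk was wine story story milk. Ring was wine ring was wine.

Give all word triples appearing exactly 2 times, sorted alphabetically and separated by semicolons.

ring was wine; was wine story

Trigram counts meeting the condition (exactly 2 times):
  ring was wine: 2
  was wine story: 2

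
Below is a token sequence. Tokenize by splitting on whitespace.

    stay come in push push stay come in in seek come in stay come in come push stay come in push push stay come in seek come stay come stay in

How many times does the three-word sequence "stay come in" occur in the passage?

Scanning the 29 overlapping trigram windows for "stay come in":
  position 1–3: stay come in
  position 6–8: stay come in
  position 13–15: stay come in
  position 18–20: stay come in
  position 23–25: stay come in

5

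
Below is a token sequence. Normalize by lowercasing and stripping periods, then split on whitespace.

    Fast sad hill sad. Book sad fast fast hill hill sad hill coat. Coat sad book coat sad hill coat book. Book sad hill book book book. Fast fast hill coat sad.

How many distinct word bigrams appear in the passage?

32 tokens → 31 bigram windows in total.
Repeated bigrams (each contributes count−1 duplicates):
  sad hill: 4
  book book: 3
  coat sad: 3
  hill coat: 3
  book sad: 2
  fast fast: 2
  fast hill: 2
  hill sad: 2
  … (1 more repeated)
14 duplicate windows → 31 − 14 = 17 distinct.

17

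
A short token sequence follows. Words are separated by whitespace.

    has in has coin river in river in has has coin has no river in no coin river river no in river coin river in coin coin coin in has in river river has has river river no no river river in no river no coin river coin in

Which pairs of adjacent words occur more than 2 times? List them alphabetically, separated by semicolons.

coin river; in has; in river; no river; river in; river no; river river

Bigram counts meeting the condition (more than 2 times):
  coin river: 4
  in has: 3
  in river: 3
  no river: 3
  river in: 5
  river no: 3
  river river: 4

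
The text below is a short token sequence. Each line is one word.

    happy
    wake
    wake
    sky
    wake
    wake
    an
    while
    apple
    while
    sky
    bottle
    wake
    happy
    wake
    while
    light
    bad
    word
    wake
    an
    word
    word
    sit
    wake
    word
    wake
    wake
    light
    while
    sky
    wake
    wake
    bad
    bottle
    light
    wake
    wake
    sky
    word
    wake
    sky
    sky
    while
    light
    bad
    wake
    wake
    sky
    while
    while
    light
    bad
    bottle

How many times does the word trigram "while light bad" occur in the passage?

Scanning the 52 overlapping trigram windows for "while light bad":
  position 16–18: while light bad
  position 44–46: while light bad
  position 51–53: while light bad

3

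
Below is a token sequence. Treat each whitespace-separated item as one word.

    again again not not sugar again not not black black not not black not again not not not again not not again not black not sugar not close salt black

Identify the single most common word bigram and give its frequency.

Bigram frequencies (highest first):
  not not: 6
  again not: 5
  not black: 3
  black not: 3
  not again: 3
  not sugar: 2
  … (7 more, each ≤ 1)

"not not", 6 times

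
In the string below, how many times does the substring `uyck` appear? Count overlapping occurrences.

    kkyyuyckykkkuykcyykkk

1

Sliding a length-4 window over the 21 characters (18 positions):
  position 5–8: uyck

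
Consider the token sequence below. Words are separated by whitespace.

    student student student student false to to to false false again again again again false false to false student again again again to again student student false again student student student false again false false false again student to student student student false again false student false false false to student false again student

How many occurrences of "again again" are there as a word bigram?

5

Scanning the 53 overlapping bigram windows for "again again":
  position 11–12: again again
  position 12–13: again again
  position 13–14: again again
  position 20–21: again again
  position 21–22: again again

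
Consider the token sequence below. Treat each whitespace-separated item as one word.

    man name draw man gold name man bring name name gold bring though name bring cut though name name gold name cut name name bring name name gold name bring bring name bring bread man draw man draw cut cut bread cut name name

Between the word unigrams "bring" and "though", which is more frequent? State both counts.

"bring" (7 vs 2)

"bring": 7 occurrences
"though": 2 occurrences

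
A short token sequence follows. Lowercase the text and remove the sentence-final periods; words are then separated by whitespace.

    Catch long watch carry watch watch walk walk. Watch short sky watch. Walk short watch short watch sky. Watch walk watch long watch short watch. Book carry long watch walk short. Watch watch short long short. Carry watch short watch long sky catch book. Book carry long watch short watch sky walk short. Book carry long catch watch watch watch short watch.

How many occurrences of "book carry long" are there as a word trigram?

3

Scanning the 60 overlapping trigram windows for "book carry long":
  position 26–28: book carry long
  position 45–47: book carry long
  position 54–56: book carry long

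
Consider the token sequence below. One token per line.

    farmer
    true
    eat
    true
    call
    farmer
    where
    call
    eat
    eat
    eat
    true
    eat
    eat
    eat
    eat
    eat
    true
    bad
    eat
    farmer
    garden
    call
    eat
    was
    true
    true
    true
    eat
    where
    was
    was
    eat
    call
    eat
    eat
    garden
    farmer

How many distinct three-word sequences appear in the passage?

31

38 tokens → 36 trigram windows in total.
Repeated trigrams (each contributes count−1 duplicates):
  eat eat eat: 4
  call eat eat: 2
  eat eat true: 2
5 duplicate windows → 36 − 5 = 31 distinct.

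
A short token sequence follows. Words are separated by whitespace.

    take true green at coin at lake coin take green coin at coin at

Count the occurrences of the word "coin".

Scanning the 14 tokens for "coin":
  position 5: coin
  position 8: coin
  position 11: coin
  position 13: coin

4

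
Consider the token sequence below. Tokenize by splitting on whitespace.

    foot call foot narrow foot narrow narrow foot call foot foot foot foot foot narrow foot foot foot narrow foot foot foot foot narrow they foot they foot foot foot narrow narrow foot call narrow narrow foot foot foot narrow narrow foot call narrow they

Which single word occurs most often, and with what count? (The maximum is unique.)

Unigram frequencies (highest first):
  foot: 25
  narrow: 13
  call: 4
  they: 3

"foot", 25 times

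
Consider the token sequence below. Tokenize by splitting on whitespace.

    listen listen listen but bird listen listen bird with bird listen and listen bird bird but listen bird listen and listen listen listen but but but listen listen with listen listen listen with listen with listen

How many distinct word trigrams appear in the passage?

36 tokens → 34 trigram windows in total.
Repeated trigrams (each contributes count−1 duplicates):
  listen listen listen: 3
  listen with listen: 3
  bird listen and: 2
  listen and listen: 2
  listen listen but: 2
  listen listen with: 2
8 duplicate windows → 34 − 8 = 26 distinct.

26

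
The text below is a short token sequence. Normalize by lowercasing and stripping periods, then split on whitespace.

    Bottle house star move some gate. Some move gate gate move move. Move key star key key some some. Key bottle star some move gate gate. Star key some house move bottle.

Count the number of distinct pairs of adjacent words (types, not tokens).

32 tokens → 31 bigram windows in total.
Repeated bigrams (each contributes count−1 duplicates):
  gate gate: 2
  key some: 2
  move gate: 2
  move move: 2
  some move: 2
  star key: 2
6 duplicate windows → 31 − 6 = 25 distinct.

25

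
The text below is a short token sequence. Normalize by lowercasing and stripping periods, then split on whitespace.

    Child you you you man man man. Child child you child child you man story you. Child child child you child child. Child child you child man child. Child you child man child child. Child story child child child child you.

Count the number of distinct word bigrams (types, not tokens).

41 tokens → 40 bigram windows in total.
Repeated bigrams (each contributes count−1 duplicates):
  child child: 13
  child you: 7
  you child: 5
  man child: 3
  child man: 2
  man man: 2
  you man: 2
  you you: 2
28 duplicate windows → 40 − 28 = 12 distinct.

12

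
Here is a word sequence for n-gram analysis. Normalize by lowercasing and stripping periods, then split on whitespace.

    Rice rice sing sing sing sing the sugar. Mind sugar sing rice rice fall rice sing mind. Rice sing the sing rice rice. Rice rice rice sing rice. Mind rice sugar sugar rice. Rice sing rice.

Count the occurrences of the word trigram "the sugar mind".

1

Scanning the 34 overlapping trigram windows for "the sugar mind":
  position 7–9: the sugar mind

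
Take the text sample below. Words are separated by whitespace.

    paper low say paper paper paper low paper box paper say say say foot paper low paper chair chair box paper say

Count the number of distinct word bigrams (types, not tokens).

14

22 tokens → 21 bigram windows in total.
Repeated bigrams (each contributes count−1 duplicates):
  paper low: 3
  box paper: 2
  low paper: 2
  paper paper: 2
  paper say: 2
  say say: 2
7 duplicate windows → 21 − 7 = 14 distinct.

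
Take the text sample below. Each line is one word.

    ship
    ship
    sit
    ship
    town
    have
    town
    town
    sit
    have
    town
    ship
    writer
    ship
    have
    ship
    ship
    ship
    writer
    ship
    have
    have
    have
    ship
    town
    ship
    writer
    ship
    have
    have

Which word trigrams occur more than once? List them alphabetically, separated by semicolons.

ship have have; ship writer ship; town ship writer; writer ship have

Trigram counts meeting the condition (more than once):
  ship have have: 2
  ship writer ship: 3
  town ship writer: 2
  writer ship have: 3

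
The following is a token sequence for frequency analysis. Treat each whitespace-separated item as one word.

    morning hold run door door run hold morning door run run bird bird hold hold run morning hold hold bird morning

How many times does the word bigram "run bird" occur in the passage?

Scanning the 20 overlapping bigram windows for "run bird":
  position 11–12: run bird

1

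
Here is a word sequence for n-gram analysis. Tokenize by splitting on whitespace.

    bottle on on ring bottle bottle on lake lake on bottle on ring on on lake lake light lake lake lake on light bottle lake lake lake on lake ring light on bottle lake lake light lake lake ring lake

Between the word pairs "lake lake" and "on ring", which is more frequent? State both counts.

"lake lake": 8 occurrences
"on ring": 2 occurrences

"lake lake" (8 vs 2)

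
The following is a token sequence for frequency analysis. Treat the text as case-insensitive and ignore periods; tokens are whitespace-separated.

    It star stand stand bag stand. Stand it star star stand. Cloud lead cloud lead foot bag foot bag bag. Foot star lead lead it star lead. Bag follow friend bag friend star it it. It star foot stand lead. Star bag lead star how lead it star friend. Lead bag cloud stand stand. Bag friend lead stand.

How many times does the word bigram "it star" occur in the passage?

Scanning the 57 overlapping bigram windows for "it star":
  position 1–2: it star
  position 8–9: it star
  position 25–26: it star
  position 36–37: it star
  position 47–48: it star

5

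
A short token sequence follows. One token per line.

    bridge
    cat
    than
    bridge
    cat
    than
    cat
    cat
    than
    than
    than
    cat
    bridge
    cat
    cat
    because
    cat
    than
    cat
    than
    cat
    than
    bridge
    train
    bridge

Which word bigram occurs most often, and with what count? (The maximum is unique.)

"cat than", 6 times

Bigram frequencies (highest first):
  cat than: 6
  than cat: 4
  bridge cat: 3
  than bridge: 2
  cat cat: 2
  than than: 2
  … (5 more, each ≤ 1)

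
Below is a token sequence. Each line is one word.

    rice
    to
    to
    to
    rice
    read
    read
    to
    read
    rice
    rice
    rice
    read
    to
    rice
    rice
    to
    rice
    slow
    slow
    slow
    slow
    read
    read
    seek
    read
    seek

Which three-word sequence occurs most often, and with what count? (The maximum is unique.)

Trigram frequencies (highest first):
  slow slow slow: 2
  rice to to: 1
  to to to: 1
  to to rice: 1
  to rice read: 1
  rice read read: 1
  … (18 more, each ≤ 1)

"slow slow slow", 2 times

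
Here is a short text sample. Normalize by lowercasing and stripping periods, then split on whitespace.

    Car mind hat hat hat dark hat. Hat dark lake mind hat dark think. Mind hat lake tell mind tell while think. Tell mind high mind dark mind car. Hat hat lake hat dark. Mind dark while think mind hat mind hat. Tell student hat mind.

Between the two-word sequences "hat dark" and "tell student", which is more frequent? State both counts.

"hat dark" (4 vs 1)

"hat dark": 4 occurrences
"tell student": 1 occurrence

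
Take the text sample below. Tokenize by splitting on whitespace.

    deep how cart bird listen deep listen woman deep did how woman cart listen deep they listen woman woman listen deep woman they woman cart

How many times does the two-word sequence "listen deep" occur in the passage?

3

Scanning the 24 overlapping bigram windows for "listen deep":
  position 5–6: listen deep
  position 14–15: listen deep
  position 20–21: listen deep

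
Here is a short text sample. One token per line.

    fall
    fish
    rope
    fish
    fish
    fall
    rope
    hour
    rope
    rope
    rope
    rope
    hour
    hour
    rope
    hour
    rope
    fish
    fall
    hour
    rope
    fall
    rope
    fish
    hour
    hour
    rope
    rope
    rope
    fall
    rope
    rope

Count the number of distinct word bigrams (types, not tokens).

32 tokens → 31 bigram windows in total.
Repeated bigrams (each contributes count−1 duplicates):
  rope rope: 6
  hour rope: 5
  fall rope: 3
  rope fish: 3
  rope hour: 3
  fish fall: 2
  hour hour: 2
  rope fall: 2
18 duplicate windows → 31 − 18 = 13 distinct.

13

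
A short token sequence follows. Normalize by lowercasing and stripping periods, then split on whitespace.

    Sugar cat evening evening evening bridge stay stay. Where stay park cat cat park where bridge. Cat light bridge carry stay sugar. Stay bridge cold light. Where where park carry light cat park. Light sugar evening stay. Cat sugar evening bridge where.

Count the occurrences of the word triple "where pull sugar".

Scanning the 40 overlapping trigram windows for "where pull sugar":
  (none found)

0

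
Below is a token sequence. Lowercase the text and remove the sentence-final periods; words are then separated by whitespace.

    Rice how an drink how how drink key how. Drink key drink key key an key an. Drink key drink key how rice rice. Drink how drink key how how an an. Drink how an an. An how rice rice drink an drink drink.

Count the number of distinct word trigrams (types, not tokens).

32

44 tokens → 42 trigram windows in total.
Repeated trigrams (each contributes count−1 duplicates):
  drink key how: 3
  how drink key: 3
  an drink how: 2
  drink key drink: 2
  how an an: 2
  how rice rice: 2
  key drink key: 2
  rice rice drink: 2
10 duplicate windows → 42 − 10 = 32 distinct.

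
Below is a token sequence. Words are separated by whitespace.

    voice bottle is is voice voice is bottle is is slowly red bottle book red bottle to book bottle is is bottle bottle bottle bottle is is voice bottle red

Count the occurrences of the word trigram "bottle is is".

4

Scanning the 28 overlapping trigram windows for "bottle is is":
  position 2–4: bottle is is
  position 8–10: bottle is is
  position 19–21: bottle is is
  position 25–27: bottle is is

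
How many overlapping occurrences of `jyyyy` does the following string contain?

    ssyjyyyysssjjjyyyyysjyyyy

3

Sliding a length-5 window over the 25 characters (21 positions):
  position 4–8: jyyyy
  position 14–18: jyyyy
  position 21–25: jyyyy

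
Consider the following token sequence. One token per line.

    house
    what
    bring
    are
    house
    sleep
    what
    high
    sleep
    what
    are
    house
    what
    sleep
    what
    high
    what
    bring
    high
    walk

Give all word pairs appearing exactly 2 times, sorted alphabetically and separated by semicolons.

are house; house what; what bring; what high

Bigram counts meeting the condition (exactly 2 times):
  are house: 2
  house what: 2
  what bring: 2
  what high: 2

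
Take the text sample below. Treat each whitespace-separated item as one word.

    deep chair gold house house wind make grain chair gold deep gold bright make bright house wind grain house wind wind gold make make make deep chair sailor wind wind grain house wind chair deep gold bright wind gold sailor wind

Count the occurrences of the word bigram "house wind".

Scanning the 40 overlapping bigram windows for "house wind":
  position 5–6: house wind
  position 16–17: house wind
  position 19–20: house wind
  position 32–33: house wind

4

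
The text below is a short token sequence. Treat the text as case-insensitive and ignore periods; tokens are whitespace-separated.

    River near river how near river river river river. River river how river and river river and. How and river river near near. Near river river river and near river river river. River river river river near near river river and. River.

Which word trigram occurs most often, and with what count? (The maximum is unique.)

"river river river", 10 times

Trigram frequencies (highest first):
  river river river: 10
  near river river: 4
  river river and: 3
  river and river: 2
  and river river: 2
  river river near: 2
  … (15 more, each ≤ 2)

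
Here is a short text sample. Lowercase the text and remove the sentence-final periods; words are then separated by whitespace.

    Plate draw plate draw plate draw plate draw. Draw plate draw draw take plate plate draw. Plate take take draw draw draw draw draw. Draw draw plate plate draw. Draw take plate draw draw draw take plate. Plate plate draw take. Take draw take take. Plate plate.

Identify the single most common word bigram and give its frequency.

Bigram frequencies (highest first):
  draw draw: 11
  plate draw: 9
  draw plate: 6
  draw take: 5
  plate plate: 5
  take plate: 4
  … (3 more, each ≤ 3)

"draw draw", 11 times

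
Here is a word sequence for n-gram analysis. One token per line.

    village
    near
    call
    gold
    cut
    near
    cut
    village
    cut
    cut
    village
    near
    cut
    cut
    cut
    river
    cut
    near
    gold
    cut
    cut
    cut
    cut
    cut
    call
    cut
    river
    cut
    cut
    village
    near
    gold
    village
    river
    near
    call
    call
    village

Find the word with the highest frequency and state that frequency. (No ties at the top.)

"cut", 16 times

Unigram frequencies (highest first):
  cut: 16
  village: 6
  near: 6
  call: 4
  gold: 3
  river: 3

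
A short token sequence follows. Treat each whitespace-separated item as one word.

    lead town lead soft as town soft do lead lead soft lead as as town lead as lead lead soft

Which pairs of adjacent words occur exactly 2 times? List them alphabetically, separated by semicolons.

as town; lead as; lead lead; town lead

Bigram counts meeting the condition (exactly 2 times):
  as town: 2
  lead as: 2
  lead lead: 2
  town lead: 2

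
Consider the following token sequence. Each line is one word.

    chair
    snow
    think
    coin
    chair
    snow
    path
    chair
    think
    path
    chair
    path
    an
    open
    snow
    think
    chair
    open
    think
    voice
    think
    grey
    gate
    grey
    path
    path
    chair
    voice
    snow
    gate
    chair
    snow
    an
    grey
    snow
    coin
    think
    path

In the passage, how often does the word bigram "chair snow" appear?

3

Scanning the 37 overlapping bigram windows for "chair snow":
  position 1–2: chair snow
  position 5–6: chair snow
  position 31–32: chair snow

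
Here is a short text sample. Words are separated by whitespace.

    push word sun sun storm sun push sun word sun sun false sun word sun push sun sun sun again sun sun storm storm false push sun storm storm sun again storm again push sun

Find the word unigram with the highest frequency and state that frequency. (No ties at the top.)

Unigram frequencies (highest first):
  sun: 16
  storm: 6
  push: 5
  word: 3
  again: 3
  false: 2

"sun", 16 times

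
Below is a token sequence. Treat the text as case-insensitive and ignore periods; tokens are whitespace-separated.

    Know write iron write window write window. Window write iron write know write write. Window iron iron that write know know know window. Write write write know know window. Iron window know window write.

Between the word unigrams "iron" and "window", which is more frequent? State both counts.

"iron": 5 occurrences
"window": 8 occurrences

"window" (8 vs 5)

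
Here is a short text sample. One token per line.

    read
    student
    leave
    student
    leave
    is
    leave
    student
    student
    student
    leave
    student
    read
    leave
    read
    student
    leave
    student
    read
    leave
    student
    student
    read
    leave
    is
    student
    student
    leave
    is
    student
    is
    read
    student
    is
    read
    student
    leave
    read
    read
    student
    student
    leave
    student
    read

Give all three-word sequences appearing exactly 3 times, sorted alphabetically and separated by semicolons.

leave student read; read student leave; student read leave; student student leave

Trigram counts meeting the condition (exactly 3 times):
  leave student read: 3
  read student leave: 3
  student read leave: 3
  student student leave: 3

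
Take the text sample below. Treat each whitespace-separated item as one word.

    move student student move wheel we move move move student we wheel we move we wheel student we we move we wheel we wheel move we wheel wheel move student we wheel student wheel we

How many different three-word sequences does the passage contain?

25

35 tokens → 33 trigram windows in total.
Repeated trigrams (each contributes count−1 duplicates):
  move we wheel: 3
  move student we: 2
  student we wheel: 2
  we move we: 2
  we wheel student: 2
  we wheel we: 2
  wheel we move: 2
8 duplicate windows → 33 − 8 = 25 distinct.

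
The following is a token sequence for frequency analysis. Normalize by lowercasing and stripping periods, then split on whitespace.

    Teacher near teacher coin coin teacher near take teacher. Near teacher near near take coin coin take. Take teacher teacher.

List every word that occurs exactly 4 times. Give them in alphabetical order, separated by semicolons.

Unigram counts meeting the condition (exactly 4 times):
  coin: 4
  take: 4

coin; take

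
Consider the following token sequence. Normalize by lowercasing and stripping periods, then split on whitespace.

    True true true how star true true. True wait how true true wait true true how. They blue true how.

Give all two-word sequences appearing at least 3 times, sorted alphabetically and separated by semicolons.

true how; true true

Bigram counts meeting the condition (at least 3 times):
  true how: 3
  true true: 6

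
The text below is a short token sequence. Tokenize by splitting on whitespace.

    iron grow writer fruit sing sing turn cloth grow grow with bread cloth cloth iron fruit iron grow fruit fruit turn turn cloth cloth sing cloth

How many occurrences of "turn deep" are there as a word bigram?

0

Scanning the 25 overlapping bigram windows for "turn deep":
  (none found)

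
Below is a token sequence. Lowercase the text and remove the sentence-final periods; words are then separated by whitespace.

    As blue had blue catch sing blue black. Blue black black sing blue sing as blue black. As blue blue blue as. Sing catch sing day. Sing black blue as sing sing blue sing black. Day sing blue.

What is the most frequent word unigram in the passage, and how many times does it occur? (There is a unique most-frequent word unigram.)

Unigram frequencies (highest first):
  blue: 12
  sing: 10
  black: 6
  as: 5
  catch: 2
  day: 2
  … (1 more, each ≤ 1)

"blue", 12 times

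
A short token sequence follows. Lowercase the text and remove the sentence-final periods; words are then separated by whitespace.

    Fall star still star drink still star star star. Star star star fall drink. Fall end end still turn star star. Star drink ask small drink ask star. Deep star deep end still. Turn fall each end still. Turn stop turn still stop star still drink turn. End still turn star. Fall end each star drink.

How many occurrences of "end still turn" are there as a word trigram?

Scanning the 54 overlapping trigram windows for "end still turn":
  position 17–19: end still turn
  position 32–34: end still turn
  position 37–39: end still turn
  position 48–50: end still turn

4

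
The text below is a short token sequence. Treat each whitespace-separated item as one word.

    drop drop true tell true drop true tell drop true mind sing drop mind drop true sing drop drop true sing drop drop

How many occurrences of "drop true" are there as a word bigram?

Scanning the 22 overlapping bigram windows for "drop true":
  position 2–3: drop true
  position 6–7: drop true
  position 9–10: drop true
  position 15–16: drop true
  position 19–20: drop true

5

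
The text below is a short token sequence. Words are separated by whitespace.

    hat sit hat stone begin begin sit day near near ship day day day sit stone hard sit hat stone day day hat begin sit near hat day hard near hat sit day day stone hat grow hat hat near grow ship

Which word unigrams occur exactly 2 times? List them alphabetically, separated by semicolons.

Unigram counts meeting the condition (exactly 2 times):
  grow: 2
  hard: 2
  ship: 2

grow; hard; ship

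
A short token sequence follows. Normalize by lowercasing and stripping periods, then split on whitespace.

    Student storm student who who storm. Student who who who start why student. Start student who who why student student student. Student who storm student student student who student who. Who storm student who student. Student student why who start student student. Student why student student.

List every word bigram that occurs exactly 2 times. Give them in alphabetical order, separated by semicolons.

start student; student why; who start; who student

Bigram counts meeting the condition (exactly 2 times):
  start student: 2
  student why: 2
  who start: 2
  who student: 2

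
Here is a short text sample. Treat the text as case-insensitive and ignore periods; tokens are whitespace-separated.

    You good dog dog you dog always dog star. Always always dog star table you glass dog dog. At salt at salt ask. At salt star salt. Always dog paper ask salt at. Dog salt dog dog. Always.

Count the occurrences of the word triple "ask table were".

0

Scanning the 36 overlapping trigram windows for "ask table were":
  (none found)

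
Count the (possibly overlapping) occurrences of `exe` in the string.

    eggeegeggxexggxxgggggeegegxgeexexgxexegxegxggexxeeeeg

Sliding a length-3 window over the 53 characters (51 positions):
  position 30–32: exe
  position 36–38: exe

2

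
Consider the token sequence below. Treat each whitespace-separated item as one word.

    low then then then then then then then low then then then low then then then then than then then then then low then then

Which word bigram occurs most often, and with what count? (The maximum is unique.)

Bigram frequencies (highest first):
  then then: 15
  low then: 4
  then low: 3
  then than: 1
  than then: 1

"then then", 15 times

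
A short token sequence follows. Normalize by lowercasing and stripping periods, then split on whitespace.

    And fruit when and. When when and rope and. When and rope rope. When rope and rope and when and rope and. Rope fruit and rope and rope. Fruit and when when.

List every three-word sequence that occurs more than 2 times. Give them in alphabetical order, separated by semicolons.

and rope and; rope and rope; when and rope

Trigram counts meeting the condition (more than 2 times):
  and rope and: 4
  rope and rope: 3
  when and rope: 3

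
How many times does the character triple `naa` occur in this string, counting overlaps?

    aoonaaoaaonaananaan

Sliding a length-3 window over the 19 characters (17 positions):
  position 4–6: naa
  position 11–13: naa
  position 16–18: naa

3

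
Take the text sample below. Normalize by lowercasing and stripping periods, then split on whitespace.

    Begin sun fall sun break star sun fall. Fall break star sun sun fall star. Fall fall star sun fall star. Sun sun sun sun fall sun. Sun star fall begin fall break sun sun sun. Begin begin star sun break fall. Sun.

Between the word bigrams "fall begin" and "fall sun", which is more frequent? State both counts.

"fall begin": 1 occurrence
"fall sun": 3 occurrences

"fall sun" (3 vs 1)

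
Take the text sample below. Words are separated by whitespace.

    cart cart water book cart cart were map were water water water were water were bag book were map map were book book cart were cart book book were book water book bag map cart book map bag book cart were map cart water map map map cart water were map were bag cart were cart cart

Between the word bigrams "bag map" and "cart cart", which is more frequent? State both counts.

"cart cart" (3 vs 1)

"bag map": 1 occurrence
"cart cart": 3 occurrences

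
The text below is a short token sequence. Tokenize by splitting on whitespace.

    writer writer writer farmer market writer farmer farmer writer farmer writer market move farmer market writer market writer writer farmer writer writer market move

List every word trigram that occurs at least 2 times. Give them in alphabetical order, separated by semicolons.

farmer market writer; writer farmer writer; writer market move; writer writer farmer

Trigram counts meeting the condition (at least 2 times):
  farmer market writer: 2
  writer farmer writer: 2
  writer market move: 2
  writer writer farmer: 2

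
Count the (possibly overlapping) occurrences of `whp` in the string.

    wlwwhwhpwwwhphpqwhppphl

3

Sliding a length-3 window over the 23 characters (21 positions):
  position 6–8: whp
  position 11–13: whp
  position 17–19: whp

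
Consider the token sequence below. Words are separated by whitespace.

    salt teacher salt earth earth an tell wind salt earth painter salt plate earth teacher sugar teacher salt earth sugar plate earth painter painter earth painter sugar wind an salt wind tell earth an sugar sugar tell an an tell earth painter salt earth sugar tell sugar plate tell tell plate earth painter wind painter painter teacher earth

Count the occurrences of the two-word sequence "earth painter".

5

Scanning the 57 overlapping bigram windows for "earth painter":
  position 10–11: earth painter
  position 22–23: earth painter
  position 25–26: earth painter
  position 41–42: earth painter
  position 52–53: earth painter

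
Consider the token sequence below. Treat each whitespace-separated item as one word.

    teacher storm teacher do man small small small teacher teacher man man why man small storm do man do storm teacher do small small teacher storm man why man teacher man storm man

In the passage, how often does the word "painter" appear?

Scanning the 33 tokens for "painter":
  (none found)

0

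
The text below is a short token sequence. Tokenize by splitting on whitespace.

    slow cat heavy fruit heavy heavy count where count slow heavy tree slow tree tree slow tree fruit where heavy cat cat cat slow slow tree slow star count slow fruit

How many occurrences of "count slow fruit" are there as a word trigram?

Scanning the 29 overlapping trigram windows for "count slow fruit":
  position 29–31: count slow fruit

1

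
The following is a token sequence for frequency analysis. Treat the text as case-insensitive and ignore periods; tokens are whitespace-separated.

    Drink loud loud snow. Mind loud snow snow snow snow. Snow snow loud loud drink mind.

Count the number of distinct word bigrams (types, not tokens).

9

16 tokens → 15 bigram windows in total.
Repeated bigrams (each contributes count−1 duplicates):
  snow snow: 5
  loud loud: 2
  loud snow: 2
6 duplicate windows → 15 − 6 = 9 distinct.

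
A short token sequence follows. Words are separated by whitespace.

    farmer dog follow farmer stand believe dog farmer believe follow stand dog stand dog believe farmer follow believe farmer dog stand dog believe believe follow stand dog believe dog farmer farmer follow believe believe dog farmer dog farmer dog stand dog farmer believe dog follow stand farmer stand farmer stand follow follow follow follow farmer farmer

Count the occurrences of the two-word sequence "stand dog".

5

Scanning the 55 overlapping bigram windows for "stand dog":
  position 11–12: stand dog
  position 13–14: stand dog
  position 21–22: stand dog
  position 26–27: stand dog
  position 40–41: stand dog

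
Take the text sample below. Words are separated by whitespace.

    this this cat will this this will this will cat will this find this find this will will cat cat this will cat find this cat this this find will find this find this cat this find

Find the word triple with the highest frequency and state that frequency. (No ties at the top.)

"this find this", 3 times

Trigram frequencies (highest first):
  this find this: 3
  cat will this: 2
  this will cat: 2
  find this find: 2
  find this cat: 2
  this cat this: 2
  … (22 more, each ≤ 1)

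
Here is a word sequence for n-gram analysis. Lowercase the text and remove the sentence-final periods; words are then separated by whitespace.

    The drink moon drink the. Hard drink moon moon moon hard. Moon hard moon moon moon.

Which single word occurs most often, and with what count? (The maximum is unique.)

"moon", 8 times

Unigram frequencies (highest first):
  moon: 8
  drink: 3
  hard: 3
  the: 2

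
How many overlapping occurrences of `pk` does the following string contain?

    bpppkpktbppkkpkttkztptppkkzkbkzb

5

Sliding a length-2 window over the 32 characters (31 positions):
  position 4–5: pk
  position 6–7: pk
  position 11–12: pk
  position 14–15: pk
  position 24–25: pk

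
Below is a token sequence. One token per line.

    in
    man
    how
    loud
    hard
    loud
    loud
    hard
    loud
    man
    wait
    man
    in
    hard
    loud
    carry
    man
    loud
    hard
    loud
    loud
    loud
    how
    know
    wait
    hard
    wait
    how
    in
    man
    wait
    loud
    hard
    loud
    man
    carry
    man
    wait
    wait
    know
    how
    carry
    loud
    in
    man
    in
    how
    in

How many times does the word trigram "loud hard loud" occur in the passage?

4

Scanning the 46 overlapping trigram windows for "loud hard loud":
  position 4–6: loud hard loud
  position 7–9: loud hard loud
  position 18–20: loud hard loud
  position 32–34: loud hard loud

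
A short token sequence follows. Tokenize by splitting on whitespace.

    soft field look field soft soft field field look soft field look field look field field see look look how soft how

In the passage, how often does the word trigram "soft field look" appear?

2

Scanning the 20 overlapping trigram windows for "soft field look":
  position 1–3: soft field look
  position 10–12: soft field look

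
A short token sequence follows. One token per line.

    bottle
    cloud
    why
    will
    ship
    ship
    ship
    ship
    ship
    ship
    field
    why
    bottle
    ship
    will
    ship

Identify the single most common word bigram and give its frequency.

"ship ship", 5 times

Bigram frequencies (highest first):
  ship ship: 5
  will ship: 2
  bottle cloud: 1
  cloud why: 1
  why will: 1
  ship field: 1
  … (4 more, each ≤ 1)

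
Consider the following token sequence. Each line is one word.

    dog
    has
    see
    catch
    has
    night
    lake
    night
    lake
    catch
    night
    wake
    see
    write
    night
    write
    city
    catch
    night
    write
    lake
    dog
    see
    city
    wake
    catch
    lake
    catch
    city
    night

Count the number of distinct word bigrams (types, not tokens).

25

30 tokens → 29 bigram windows in total.
Repeated bigrams (each contributes count−1 duplicates):
  catch night: 2
  lake catch: 2
  night lake: 2
  night write: 2
4 duplicate windows → 29 − 4 = 25 distinct.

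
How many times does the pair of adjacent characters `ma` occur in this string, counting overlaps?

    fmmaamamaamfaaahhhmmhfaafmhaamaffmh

Sliding a length-2 window over the 35 characters (34 positions):
  position 3–4: ma
  position 6–7: ma
  position 8–9: ma
  position 30–31: ma

4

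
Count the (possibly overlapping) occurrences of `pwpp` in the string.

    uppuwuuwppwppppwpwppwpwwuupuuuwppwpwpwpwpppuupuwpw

Sliding a length-4 window over the 50 characters (47 positions):
  position 10–13: pwpp
  position 17–20: pwpp
  position 39–42: pwpp

3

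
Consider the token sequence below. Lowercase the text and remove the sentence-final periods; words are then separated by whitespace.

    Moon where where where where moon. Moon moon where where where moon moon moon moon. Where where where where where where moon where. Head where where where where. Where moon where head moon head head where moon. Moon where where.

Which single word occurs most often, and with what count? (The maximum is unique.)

Unigram frequencies (highest first):
  where: 23
  moon: 13
  head: 4

"where", 23 times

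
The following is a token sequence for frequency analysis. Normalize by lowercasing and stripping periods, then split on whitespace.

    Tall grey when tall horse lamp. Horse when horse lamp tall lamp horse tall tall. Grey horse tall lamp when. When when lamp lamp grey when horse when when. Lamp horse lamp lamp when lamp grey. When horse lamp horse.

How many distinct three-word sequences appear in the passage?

33

40 tokens → 38 trigram windows in total.
Repeated trigrams (each contributes count−1 duplicates):
  grey when horse: 2
  horse lamp horse: 2
  lamp grey when: 2
  when horse lamp: 2
  when when lamp: 2
5 duplicate windows → 38 − 5 = 33 distinct.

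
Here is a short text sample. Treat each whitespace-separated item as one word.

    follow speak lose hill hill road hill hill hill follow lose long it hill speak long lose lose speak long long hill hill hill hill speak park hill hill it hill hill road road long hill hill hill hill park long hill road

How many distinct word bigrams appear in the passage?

43 tokens → 42 bigram windows in total.
Repeated bigrams (each contributes count−1 duplicates):
  hill hill: 11
  hill road: 3
  long hill: 3
  hill speak: 2
  it hill: 2
  speak long: 2
17 duplicate windows → 42 − 17 = 25 distinct.

25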